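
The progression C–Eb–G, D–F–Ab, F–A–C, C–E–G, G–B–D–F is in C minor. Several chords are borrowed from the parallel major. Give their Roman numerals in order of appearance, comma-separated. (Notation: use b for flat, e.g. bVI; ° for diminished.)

The diatonic triads in C minor (with V from harmonic minor) are Cm, Ddim, Eb, Fm, G, Ab, Bb. C–Eb–G = Cm, D–F–Ab = Ddim and G–B–D–F = G7 all belong to that set. F–A–C is not: scale degree 4 in C minor carries Fm (iv). In C major the chord on that degree is F, so here it functions as IV, borrowed from the parallel major. C–E–G is not: scale degree 1 in C minor carries Cm (i). In C major the chord on that degree is C, so here it functions as I, borrowed from the parallel major.

IV, I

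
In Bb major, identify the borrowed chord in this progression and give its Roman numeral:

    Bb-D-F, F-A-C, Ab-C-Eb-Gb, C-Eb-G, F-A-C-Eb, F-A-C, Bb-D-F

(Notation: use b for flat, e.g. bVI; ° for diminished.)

The diatonic triads in Bb major are Bb, Cm, Dm, Eb, F, Gm, Adim. Bb–D–F = Bb, F–A–C = F, C–Eb–G = Cm and F–A–C–Eb = F7 are all diatonic. But Ab–C–Eb–Gb is foreign: the diatonic vii° on degree 7 is Adim, whereas Ab7 comes from Bb minor. It is labeled bVII7.

bVII7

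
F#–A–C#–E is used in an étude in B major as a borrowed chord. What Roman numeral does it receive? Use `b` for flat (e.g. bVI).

The root F# is the diatonic 5th degree of B major; the borrowing shows in the chord quality. F#–A–C#–E is a minor-seventh chord — the form found in B minor, not the diatonic V (F#). Borrowed into B major it is written v7.

v7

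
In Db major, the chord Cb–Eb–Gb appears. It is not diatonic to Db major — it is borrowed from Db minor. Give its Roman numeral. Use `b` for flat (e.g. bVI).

bVII

The root Cb is the lowered 7th scale degree — diatonically Db major has C there. The diatonic chord on degree 7 would be Cdim (vii°), but Cb–Eb–Gb is the major chord from Db minor. As a borrowed chord it is labeled bVII.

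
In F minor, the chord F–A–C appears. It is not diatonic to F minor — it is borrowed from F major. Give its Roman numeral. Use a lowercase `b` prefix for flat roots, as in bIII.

F is scale degree 1 in F minor. F–A–C is a major chord — the form found in F major, not the diatonic i (Fm). Borrowed into F minor it is written I.

I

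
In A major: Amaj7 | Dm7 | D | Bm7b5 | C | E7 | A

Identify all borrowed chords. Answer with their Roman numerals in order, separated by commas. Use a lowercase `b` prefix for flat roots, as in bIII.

A major has the diatonic set A, Bm, C#m, D, E, F#m, G#dim. Of the given chords, Amaj7, D, E7 and A are diatonic. Dm7 (D–F–A–C) doesn't fit — on degree 4 A major would have D (IV). Dm7 is the degree-4 chord of A minor, so it is the borrowed iv7. But Bm7b5 (B–D–F–A) is foreign: the diatonic ii on degree 2 is Bm, whereas Bm7b5 comes from A minor. It is labeled iiø7. But C (C–E–G) is foreign: the diatonic iii on degree 3 is C#m, whereas C comes from A minor. It is labeled bIII.

iv7, iiø7, bIII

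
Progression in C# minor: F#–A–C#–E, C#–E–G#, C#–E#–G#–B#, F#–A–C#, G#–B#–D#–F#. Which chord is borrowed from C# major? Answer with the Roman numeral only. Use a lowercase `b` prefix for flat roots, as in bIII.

Imaj7

In C# minor (with V from harmonic minor) the diatonic chords are C#m, D#dim, E, F#m, G#, A, B. F#–A–C#–E = F#m7, C#–E–G# = C#m, F#–A–C# = F#m and G#–B#–D#–F# = G#7 are all diatonic. But C#–E#–G#–B# is foreign: the diatonic i on degree 1 is C#m, whereas C#maj7 comes from C# major. It is labeled Imaj7.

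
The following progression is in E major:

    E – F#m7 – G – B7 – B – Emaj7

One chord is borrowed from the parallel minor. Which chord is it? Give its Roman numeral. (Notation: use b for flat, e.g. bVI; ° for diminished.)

The diatonic triads in E major are E, F#m, G#m, A, B, C#m, D#dim. E, F#m7, B7, B and Emaj7 are all diatonic. G (G–B–D) is not: scale degree 3 in E major carries G#m (iii). In E minor the chord on that degree is G, so here it functions as bIII, borrowed from the parallel minor.

bIII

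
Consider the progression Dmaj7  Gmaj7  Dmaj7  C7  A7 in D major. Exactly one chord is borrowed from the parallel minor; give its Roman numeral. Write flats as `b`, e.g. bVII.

bVII7

In D major the diatonic chords are D, Em, F#m, G, A, Bm, C#dim. Dmaj7, Gmaj7 and A7 all belong to that set. But C7 (C–E–G–Bb) is foreign: the diatonic vii° on degree 7 is C#dim, whereas C7 comes from D minor. It is labeled bVII7.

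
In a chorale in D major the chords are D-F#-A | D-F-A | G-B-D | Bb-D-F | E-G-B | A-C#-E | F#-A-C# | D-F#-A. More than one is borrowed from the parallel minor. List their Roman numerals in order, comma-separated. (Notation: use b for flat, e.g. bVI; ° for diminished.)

In D major the diatonic chords are D, Em, F#m, G, A, Bm, C#dim. D–F#–A = D, G–B–D = G, E–G–B = Em, A–C#–E = A and F#–A–C# = F#m all belong to that set. D–F–A doesn't fit — on degree 1 D major would have D (I). Dm is the degree-1 chord of D minor, so it is the borrowed i. Bb–D–F is not: scale degree 6 in D major carries Bm (vi). In D minor the chord on that degree is Bb, so here it functions as bVI, borrowed from the parallel minor.

i, bVI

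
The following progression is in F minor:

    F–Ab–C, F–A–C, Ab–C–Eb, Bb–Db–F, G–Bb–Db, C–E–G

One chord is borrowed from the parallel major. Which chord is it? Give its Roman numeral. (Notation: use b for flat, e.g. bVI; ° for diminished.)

F minor has the diatonic set Fm, Gdim, Ab, Bbm, C, Db, Eb (with V from harmonic minor). F–Ab–C = Fm, Ab–C–Eb = Ab, Bb–Db–F = Bbm, G–Bb–Db = Gdim and C–E–G = C are all diatonic. F–A–C is not: scale degree 1 in F minor carries Fm (i). In F major the chord on that degree is F, so here it functions as I, borrowed from the parallel major.

I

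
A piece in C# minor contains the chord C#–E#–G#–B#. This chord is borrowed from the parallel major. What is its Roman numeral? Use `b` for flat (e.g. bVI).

Imaj7

C# is scale degree 1 in C# minor. C#–E#–G#–B# is a major-seventh chord — the form found in C# major, not the diatonic i (C#m). Borrowed into C# minor it is written Imaj7.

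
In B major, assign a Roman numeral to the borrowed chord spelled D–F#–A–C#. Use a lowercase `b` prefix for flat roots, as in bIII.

bIIImaj7

In B major scale degree 3 is D#; D is its lowered form, from B minor. The diatonic chord on degree 3 would be D#m (iii), but D–F#–A–C# is the major-seventh chord from B minor. As a borrowed chord it is labeled bIIImaj7.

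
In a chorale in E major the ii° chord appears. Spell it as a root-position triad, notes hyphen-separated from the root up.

F#-A-C

ii° is built on scale degree 2, which is F# in both E major and its parallel. In E minor the chord on F# is F#–A–C.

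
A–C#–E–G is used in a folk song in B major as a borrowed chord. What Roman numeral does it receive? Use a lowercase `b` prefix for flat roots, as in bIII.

bVII7

The root A is the lowered 7th scale degree — diatonically B major has A# there. The diatonic chord on degree 7 would be A#dim (vii°), but A–C#–E–G is the dominant-seventh chord from B minor. As a borrowed chord it is labeled bVII7.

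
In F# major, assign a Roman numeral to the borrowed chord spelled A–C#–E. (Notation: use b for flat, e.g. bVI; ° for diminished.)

bIII

In F# major scale degree 3 is A#; A is its lowered form, from F# minor. Diatonically F# major has A#m (iii) on that degree; A–C#–E is instead the major chord native to F# minor, so it takes the label bIII.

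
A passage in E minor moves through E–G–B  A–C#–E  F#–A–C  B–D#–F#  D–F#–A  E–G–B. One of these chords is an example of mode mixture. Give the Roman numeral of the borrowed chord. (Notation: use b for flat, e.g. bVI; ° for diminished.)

The diatonic triads in E minor (with V from harmonic minor) are Em, F#dim, G, Am, B, C, D. E–G–B = Em, F#–A–C = F#dim, B–D#–F# = B and D–F#–A = D all belong to that set. A–C#–E doesn't fit — on degree 4 E minor would have Am (iv). A is the degree-4 chord of E major, so it is the borrowed IV.

IV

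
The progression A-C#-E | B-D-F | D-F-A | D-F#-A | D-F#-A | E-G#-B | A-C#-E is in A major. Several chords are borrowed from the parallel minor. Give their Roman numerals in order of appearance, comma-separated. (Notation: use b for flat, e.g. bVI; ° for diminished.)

The diatonic triads in A major are A, Bm, C#m, D, E, F#m, G#dim. A–C#–E = A, D–F#–A = D and E–G#–B = E are all diatonic. But B–D–F is foreign: the diatonic ii on degree 2 is Bm, whereas Bdim comes from A minor. It is labeled ii°. But D–F–A is foreign: the diatonic IV on degree 4 is D, whereas Dm comes from A minor. It is labeled iv.

ii°, iv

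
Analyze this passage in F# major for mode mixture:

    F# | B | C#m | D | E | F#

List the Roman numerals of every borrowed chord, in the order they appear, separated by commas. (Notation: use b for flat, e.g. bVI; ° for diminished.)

F# major has the diatonic set F#, G#m, A#m, B, C#, D#m, E#dim. F# and B are both diatonic. But C#m (C#–E–G#) is foreign: the diatonic V on degree 5 is C#, whereas C#m comes from F# minor. It is labeled v. D (D–F#–A) doesn't fit — on degree 6 F# major would have D#m (vi). D is the degree-6 chord of F# minor, so it is the borrowed bVI. E (E–G#–B) is not: scale degree 7 in F# major carries E#dim (vii°). In F# minor the chord on that degree is E, so here it functions as bVII, borrowed from the parallel minor.

v, bVI, bVII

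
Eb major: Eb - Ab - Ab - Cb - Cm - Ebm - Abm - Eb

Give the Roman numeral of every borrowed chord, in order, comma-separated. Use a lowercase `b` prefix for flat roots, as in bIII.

Eb major has the diatonic set Eb, Fm, Gm, Ab, Bb, Cm, Ddim. Eb, Ab and Cm all belong to that set. Cb (Cb–Eb–Gb) doesn't fit — on degree 6 Eb major would have Cm (vi). Cb is the degree-6 chord of Eb minor, so it is the borrowed bVI. But Ebm (Eb–Gb–Bb) is foreign: the diatonic I on degree 1 is Eb, whereas Ebm comes from Eb minor. It is labeled i. Abm (Ab–Cb–Eb) doesn't fit — on degree 4 Eb major would have Ab (IV). Abm is the degree-4 chord of Eb minor, so it is the borrowed iv.

bVI, i, iv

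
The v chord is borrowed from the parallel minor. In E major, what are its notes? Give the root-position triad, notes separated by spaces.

B D F#

v is built on scale degree 5, which is B in both E major and its parallel. Building the minor chord from the parallel minor on B: B–D–F#.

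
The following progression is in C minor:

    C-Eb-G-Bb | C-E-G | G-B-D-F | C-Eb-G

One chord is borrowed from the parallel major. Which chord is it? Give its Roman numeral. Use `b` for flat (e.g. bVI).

C minor has the diatonic set Cm, Ddim, Eb, Fm, G, Ab, Bb (with V from harmonic minor). C–Eb–G–Bb = Cm7, G–B–D–F = G7 and C–Eb–G = Cm all belong to that set. C–E–G is not: scale degree 1 in C minor carries Cm (i). In C major the chord on that degree is C, so here it functions as I, borrowed from the parallel major.

I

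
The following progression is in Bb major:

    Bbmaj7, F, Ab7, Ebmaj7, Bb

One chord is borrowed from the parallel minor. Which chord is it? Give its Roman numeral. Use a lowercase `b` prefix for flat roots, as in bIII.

bVII7

In Bb major the diatonic chords are Bb, Cm, Dm, Eb, F, Gm, Adim. Bbmaj7, F, Ebmaj7 and Bb all belong to that set. Ab7 (Ab–C–Eb–Gb) is not: scale degree 7 in Bb major carries Adim (vii°). In Bb minor the chord on that degree is Ab7, so here it functions as bVII7, borrowed from the parallel minor.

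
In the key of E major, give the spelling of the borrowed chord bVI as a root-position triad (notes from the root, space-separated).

C E G

bVI is built on the lowered scale degree 6. In E major degree 6 is C#; lowered it becomes C. Stacking thirds in E minor on C gives C–E–G.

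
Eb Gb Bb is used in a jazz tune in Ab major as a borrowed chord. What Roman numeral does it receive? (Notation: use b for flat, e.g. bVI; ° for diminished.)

v

Eb is scale degree 5 in Ab major. Eb–Gb–Bb is a minor chord — the form found in Ab minor, not the diatonic V (Eb). Borrowed into Ab major it is written v.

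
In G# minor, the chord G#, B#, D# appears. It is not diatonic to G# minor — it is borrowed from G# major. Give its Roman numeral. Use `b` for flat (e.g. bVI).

The root G# is the diatonic 1st degree of G# minor; the borrowing shows in the chord quality. G#–B#–D# is a major chord — the form found in G# major, not the diatonic i (G#m). Borrowed into G# minor it is written I.

I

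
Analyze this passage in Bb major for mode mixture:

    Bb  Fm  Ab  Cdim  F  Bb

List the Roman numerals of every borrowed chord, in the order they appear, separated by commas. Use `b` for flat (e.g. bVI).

v, bVII, ii°

Bb major has the diatonic set Bb, Cm, Dm, Eb, F, Gm, Adim. Of the given chords, Bb and F are diatonic. Fm (F–Ab–C) doesn't fit — on degree 5 Bb major would have F (V). Fm is the degree-5 chord of Bb minor, so it is the borrowed v. Ab (Ab–C–Eb) doesn't fit — on degree 7 Bb major would have Adim (vii°). Ab is the degree-7 chord of Bb minor, so it is the borrowed bVII. Cdim (C–Eb–Gb) doesn't fit — on degree 2 Bb major would have Cm (ii). Cdim is the degree-2 chord of Bb minor, so it is the borrowed ii°.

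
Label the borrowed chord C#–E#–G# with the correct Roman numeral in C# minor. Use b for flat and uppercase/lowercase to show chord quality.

The root C# is the diatonic 1st degree of C# minor; the borrowing shows in the chord quality. Diatonically C# minor has C#m (i) on that degree; C#–E#–G# is instead the major chord native to C# major, so it takes the label I.

I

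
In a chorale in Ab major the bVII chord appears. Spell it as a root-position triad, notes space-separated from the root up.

Gb Bb Db

Scale degree 7 in Ab major is G. bVII uses the lowered form, Gb, taken from Ab minor. In Ab minor the chord on Gb is Gb–Bb–Db.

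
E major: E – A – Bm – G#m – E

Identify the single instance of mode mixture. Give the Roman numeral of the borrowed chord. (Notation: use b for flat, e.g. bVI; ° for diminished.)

v

The diatonic triads in E major are E, F#m, G#m, A, B, C#m, D#dim. E, A and G#m all belong to that set. Bm (B–D–F#) doesn't fit — on degree 5 E major would have B (V). Bm is the degree-5 chord of E minor, so it is the borrowed v.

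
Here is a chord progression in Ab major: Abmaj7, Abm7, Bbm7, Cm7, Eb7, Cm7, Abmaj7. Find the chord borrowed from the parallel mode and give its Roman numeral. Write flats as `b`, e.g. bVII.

Ab major has the diatonic set Ab, Bbm, Cm, Db, Eb, Fm, Gdim. Of the given chords, Abmaj7, Bbm7, Cm7 and Eb7 are diatonic. Abm7 (Ab–Cb–Eb–Gb) doesn't fit — on degree 1 Ab major would have Ab (I). Abm7 is the degree-1 chord of Ab minor, so it is the borrowed i7.

i7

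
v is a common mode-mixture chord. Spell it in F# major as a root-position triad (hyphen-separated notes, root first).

C#-E-G#

The root, C#, is scale degree 5 — the same note in F# major and F# minor; only the chord quality changes. Stacking thirds in F# minor on C# gives C#–E–G#.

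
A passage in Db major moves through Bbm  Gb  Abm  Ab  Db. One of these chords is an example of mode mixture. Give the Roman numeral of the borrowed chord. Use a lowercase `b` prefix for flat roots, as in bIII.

v

Db major has the diatonic set Db, Ebm, Fm, Gb, Ab, Bbm, Cdim. Bbm, Gb, Ab and Db all belong to that set. Abm (Ab–Cb–Eb) is not: scale degree 5 in Db major carries Ab (V). In Db minor the chord on that degree is Abm, so here it functions as v, borrowed from the parallel minor.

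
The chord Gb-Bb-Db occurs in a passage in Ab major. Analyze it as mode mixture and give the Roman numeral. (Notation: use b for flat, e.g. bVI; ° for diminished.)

bVII

Gb is the lowered form of scale degree 7 in Ab major (the diatonic degree 7 is G). Diatonically Ab major has Gdim (vii°) on that degree; Gb–Bb–Db is instead the major chord native to Ab minor, so it takes the label bVII.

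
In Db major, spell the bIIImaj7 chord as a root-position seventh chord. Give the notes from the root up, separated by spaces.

Scale degree 3 in Db major is F. bIIImaj7 uses the lowered form, Fb, taken from Db minor. In Db minor the chord on Fb is Fb–Ab–Cb–Eb.

Fb Ab Cb Eb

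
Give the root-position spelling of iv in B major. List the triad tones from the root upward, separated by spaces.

iv is built on scale degree 4, which is E in both B major and its parallel. In B minor the chord on E is E–G–B.

E G B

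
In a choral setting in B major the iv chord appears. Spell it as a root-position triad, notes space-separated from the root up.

E G B

The root, E, is scale degree 4 — the same note in B major and B minor; only the chord quality changes. In B minor the chord on E is E–G–B.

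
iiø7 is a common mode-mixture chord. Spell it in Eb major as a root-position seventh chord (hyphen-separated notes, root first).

F-Ab-Cb-Eb

The root, F, is scale degree 2 — the same note in Eb major and Eb minor; only the chord quality changes. In Eb minor the chord on F is F–Ab–Cb–Eb.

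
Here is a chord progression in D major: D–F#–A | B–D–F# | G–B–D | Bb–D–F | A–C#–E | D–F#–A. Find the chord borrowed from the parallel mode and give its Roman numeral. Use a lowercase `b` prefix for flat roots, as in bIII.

In D major the diatonic chords are D, Em, F#m, G, A, Bm, C#dim. Of the given chords, D–F#–A = D, B–D–F# = Bm, G–B–D = G and A–C#–E = A are diatonic. But Bb–D–F is foreign: the diatonic vi on degree 6 is Bm, whereas Bb comes from D minor. It is labeled bVI.

bVI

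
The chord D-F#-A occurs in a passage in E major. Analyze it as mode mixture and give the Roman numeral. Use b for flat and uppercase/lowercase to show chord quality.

bVII

The root D is the lowered 7th scale degree — diatonically E major has D# there. D–F#–A is a major chord — the form found in E minor, not the diatonic vii° (D#dim). Borrowed into E major it is written bVII.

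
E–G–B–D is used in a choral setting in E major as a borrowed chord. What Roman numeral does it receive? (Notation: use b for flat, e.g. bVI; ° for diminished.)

E is scale degree 1 in E major. The diatonic chord on degree 1 would be E (I), but E–G–B–D is the minor-seventh chord from E minor. As a borrowed chord it is labeled i7.

i7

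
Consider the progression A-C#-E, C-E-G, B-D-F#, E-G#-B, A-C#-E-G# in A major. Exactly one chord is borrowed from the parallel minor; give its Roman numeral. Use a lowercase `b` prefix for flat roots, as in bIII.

A major has the diatonic set A, Bm, C#m, D, E, F#m, G#dim. A–C#–E = A, B–D–F# = Bm, E–G#–B = E and A–C#–E–G# = Amaj7 are all diatonic. But C–E–G is foreign: the diatonic iii on degree 3 is C#m, whereas C comes from A minor. It is labeled bIII.

bIII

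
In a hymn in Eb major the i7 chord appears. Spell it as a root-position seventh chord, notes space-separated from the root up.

Eb Gb Bb Db

The root, Eb, is scale degree 1 — the same note in Eb major and Eb minor; only the chord quality changes. Stacking thirds in Eb minor on Eb gives Eb–Gb–Bb–Db.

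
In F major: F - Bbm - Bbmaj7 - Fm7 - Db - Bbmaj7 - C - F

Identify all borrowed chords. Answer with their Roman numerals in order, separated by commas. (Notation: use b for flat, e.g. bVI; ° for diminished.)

iv, i7, bVI

The diatonic triads in F major are F, Gm, Am, Bb, C, Dm, Edim. F, Bbmaj7 and C are all diatonic. Bbm (Bb–Db–F) is not: scale degree 4 in F major carries Bb (IV). In F minor the chord on that degree is Bbm, so here it functions as iv, borrowed from the parallel minor. But Fm7 (F–Ab–C–Eb) is foreign: the diatonic I on degree 1 is F, whereas Fm7 comes from F minor. It is labeled i7. Db (Db–F–Ab) doesn't fit — on degree 6 F major would have Dm (vi). Db is the degree-6 chord of F minor, so it is the borrowed bVI.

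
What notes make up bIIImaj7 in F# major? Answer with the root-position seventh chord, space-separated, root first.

A C# E G#

bIIImaj7 is built on the lowered scale degree 3. In F# major degree 3 is A#; lowered it becomes A. In F# minor the chord on A is A–C#–E–G#.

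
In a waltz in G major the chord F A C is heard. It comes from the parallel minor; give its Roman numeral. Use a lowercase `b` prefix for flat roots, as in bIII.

bVII

F is the lowered form of scale degree 7 in G major (the diatonic degree 7 is F#). The diatonic chord on degree 7 would be F#dim (vii°), but F–A–C is the major chord from G minor. As a borrowed chord it is labeled bVII.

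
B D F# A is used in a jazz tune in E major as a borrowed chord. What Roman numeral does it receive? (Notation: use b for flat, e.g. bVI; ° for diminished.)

The root B is the diatonic 5th degree of E major; the borrowing shows in the chord quality. Diatonically E major has B (V) on that degree; B–D–F#–A is instead the minor-seventh chord native to E minor, so it takes the label v7.

v7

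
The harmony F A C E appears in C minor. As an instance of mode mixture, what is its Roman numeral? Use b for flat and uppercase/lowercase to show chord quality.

IVmaj7

The root F is the diatonic 4th degree of C minor; the borrowing shows in the chord quality. Diatonically C minor has Fm (iv) on that degree; F–A–C–E is instead the major-seventh chord native to C major, so it takes the label IVmaj7.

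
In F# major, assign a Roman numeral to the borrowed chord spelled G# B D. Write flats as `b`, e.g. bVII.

The root G# is the diatonic 2nd degree of F# major; the borrowing shows in the chord quality. G#–B–D is a diminished chord — the form found in F# minor, not the diatonic ii (G#m). Borrowed into F# major it is written ii°.

ii°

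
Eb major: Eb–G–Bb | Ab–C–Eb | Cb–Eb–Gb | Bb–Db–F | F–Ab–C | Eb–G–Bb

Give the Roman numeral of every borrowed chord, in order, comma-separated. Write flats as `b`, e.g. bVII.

In Eb major the diatonic chords are Eb, Fm, Gm, Ab, Bb, Cm, Ddim. Eb–G–Bb = Eb, Ab–C–Eb = Ab and F–Ab–C = Fm all belong to that set. Cb–Eb–Gb doesn't fit — on degree 6 Eb major would have Cm (vi). Cb is the degree-6 chord of Eb minor, so it is the borrowed bVI. Bb–Db–F doesn't fit — on degree 5 Eb major would have Bb (V). Bbm is the degree-5 chord of Eb minor, so it is the borrowed v.

bVI, v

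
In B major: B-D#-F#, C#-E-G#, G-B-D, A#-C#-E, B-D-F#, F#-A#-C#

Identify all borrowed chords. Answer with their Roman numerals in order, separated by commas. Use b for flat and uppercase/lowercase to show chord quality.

In B major the diatonic chords are B, C#m, D#m, E, F#, G#m, A#dim. B–D#–F# = B, C#–E–G# = C#m, A#–C#–E = A#dim and F#–A#–C# = F# are all diatonic. G–B–D doesn't fit — on degree 6 B major would have G#m (vi). G is the degree-6 chord of B minor, so it is the borrowed bVI. B–D–F# is not: scale degree 1 in B major carries B (I). In B minor the chord on that degree is Bm, so here it functions as i, borrowed from the parallel minor.

bVI, i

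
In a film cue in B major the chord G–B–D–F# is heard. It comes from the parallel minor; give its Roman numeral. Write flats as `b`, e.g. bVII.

In B major scale degree 6 is G#; G is its lowered form, from B minor. The diatonic chord on degree 6 would be G#m (vi), but G–B–D–F# is the major-seventh chord from B minor. As a borrowed chord it is labeled bVImaj7.

bVImaj7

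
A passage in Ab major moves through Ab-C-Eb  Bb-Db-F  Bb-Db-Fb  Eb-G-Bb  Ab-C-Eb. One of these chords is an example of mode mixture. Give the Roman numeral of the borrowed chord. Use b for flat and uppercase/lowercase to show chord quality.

ii°

In Ab major the diatonic chords are Ab, Bbm, Cm, Db, Eb, Fm, Gdim. Of the given chords, Ab–C–Eb = Ab, Bb–Db–F = Bbm and Eb–G–Bb = Eb are diatonic. But Bb–Db–Fb is foreign: the diatonic ii on degree 2 is Bbm, whereas Bbdim comes from Ab minor. It is labeled ii°.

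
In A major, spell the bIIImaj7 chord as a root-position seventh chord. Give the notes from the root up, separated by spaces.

bIIImaj7 is built on the lowered scale degree 3. In A major degree 3 is C#; lowered it becomes C. In A minor the chord on C is C–E–G–B.

C E G B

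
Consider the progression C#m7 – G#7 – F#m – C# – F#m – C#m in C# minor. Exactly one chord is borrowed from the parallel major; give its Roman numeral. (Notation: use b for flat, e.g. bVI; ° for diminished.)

C# minor has the diatonic set C#m, D#dim, E, F#m, G#, A, B (with V from harmonic minor). C#m7, G#7, F#m and C#m all belong to that set. But C# (C#–E#–G#) is foreign: the diatonic i on degree 1 is C#m, whereas C# comes from C# major. It is labeled I.

I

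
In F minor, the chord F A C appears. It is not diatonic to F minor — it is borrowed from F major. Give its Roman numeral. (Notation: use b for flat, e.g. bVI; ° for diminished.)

The root F is the diatonic 1st degree of F minor; the borrowing shows in the chord quality. Diatonically F minor has Fm (i) on that degree; F–A–C is instead the major chord native to F major, so it takes the label I.

I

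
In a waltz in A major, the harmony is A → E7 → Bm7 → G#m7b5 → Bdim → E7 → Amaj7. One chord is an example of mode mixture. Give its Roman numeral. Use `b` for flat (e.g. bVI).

A major has the diatonic set A, Bm, C#m, D, E, F#m, G#dim. A, E7, Bm7, G#m7b5 and Amaj7 all belong to that set. Bdim (B–D–F) is not: scale degree 2 in A major carries Bm (ii). In A minor the chord on that degree is Bdim, so here it functions as ii°, borrowed from the parallel minor.

ii°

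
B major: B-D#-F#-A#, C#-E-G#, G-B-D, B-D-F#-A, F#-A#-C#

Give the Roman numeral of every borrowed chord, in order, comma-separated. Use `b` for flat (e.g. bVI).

B major has the diatonic set B, C#m, D#m, E, F#, G#m, A#dim. B–D#–F#–A# = Bmaj7, C#–E–G# = C#m and F#–A#–C# = F# are all diatonic. G–B–D doesn't fit — on degree 6 B major would have G#m (vi). G is the degree-6 chord of B minor, so it is the borrowed bVI. But B–D–F#–A is foreign: the diatonic I on degree 1 is B, whereas Bm7 comes from B minor. It is labeled i7.

bVI, i7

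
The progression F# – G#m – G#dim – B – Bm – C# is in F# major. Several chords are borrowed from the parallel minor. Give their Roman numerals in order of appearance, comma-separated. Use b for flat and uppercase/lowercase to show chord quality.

ii°, iv

F# major has the diatonic set F#, G#m, A#m, B, C#, D#m, E#dim. F#, G#m, B and C# are all diatonic. G#dim (G#–B–D) doesn't fit — on degree 2 F# major would have G#m (ii). G#dim is the degree-2 chord of F# minor, so it is the borrowed ii°. Bm (B–D–F#) is not: scale degree 4 in F# major carries B (IV). In F# minor the chord on that degree is Bm, so here it functions as iv, borrowed from the parallel minor.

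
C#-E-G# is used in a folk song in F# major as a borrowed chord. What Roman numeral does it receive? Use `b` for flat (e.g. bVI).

The root C# is the diatonic 5th degree of F# major; the borrowing shows in the chord quality. C#–E–G# is a minor chord — the form found in F# minor, not the diatonic V (C#). Borrowed into F# major it is written v.

v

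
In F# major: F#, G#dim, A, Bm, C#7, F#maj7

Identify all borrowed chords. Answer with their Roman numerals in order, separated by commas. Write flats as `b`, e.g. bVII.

In F# major the diatonic chords are F#, G#m, A#m, B, C#, D#m, E#dim. F#, C#7 and F#maj7 are all diatonic. G#dim (G#–B–D) is not: scale degree 2 in F# major carries G#m (ii). In F# minor the chord on that degree is G#dim, so here it functions as ii°, borrowed from the parallel minor. A (A–C#–E) is not: scale degree 3 in F# major carries A#m (iii). In F# minor the chord on that degree is A, so here it functions as bIII, borrowed from the parallel minor. But Bm (B–D–F#) is foreign: the diatonic IV on degree 4 is B, whereas Bm comes from F# minor. It is labeled iv.

ii°, bIII, iv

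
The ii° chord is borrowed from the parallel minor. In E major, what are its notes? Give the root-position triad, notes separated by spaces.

F# A C

The root, F#, is scale degree 2 — the same note in E major and E minor; only the chord quality changes. Building the diminished chord from the parallel minor on F#: F#–A–C.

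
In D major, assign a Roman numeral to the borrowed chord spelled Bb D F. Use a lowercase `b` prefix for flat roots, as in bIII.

Bb is the lowered form of scale degree 6 in D major (the diatonic degree 6 is B). Bb–D–F is a major chord — the form found in D minor, not the diatonic vi (Bm). Borrowed into D major it is written bVI.

bVI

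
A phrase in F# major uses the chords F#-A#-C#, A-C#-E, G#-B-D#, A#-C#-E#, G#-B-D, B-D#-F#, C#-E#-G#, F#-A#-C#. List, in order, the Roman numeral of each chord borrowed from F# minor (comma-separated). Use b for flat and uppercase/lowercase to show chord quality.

F# major has the diatonic set F#, G#m, A#m, B, C#, D#m, E#dim. F#–A#–C# = F#, G#–B–D# = G#m, A#–C#–E# = A#m, B–D#–F# = B and C#–E#–G# = C# all belong to that set. But A–C#–E is foreign: the diatonic iii on degree 3 is A#m, whereas A comes from F# minor. It is labeled bIII. G#–B–D doesn't fit — on degree 2 F# major would have G#m (ii). G#dim is the degree-2 chord of F# minor, so it is the borrowed ii°.

bIII, ii°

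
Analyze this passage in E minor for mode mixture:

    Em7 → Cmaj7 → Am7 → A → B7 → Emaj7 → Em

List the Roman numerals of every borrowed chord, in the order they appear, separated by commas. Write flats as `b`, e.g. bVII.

IV, Imaj7

E minor has the diatonic set Em, F#dim, G, Am, B, C, D (with V from harmonic minor). Em7, Cmaj7, Am7, B7 and Em are all diatonic. A (A–C#–E) is not: scale degree 4 in E minor carries Am (iv). In E major the chord on that degree is A, so here it functions as IV, borrowed from the parallel major. But Emaj7 (E–G#–B–D#) is foreign: the diatonic i on degree 1 is Em, whereas Emaj7 comes from E major. It is labeled Imaj7.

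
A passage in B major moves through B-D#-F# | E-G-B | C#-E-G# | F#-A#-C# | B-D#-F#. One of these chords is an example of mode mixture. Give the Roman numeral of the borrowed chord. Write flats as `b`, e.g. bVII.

iv

The diatonic triads in B major are B, C#m, D#m, E, F#, G#m, A#dim. Of the given chords, B–D#–F# = B, C#–E–G# = C#m and F#–A#–C# = F# are diatonic. But E–G–B is foreign: the diatonic IV on degree 4 is E, whereas Em comes from B minor. It is labeled iv.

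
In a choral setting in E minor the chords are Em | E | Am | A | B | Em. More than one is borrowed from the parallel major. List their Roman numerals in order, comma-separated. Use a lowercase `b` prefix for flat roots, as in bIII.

The diatonic triads in E minor (with V from harmonic minor) are Em, F#dim, G, Am, B, C, D. Em, Am and B all belong to that set. E (E–G#–B) is not: scale degree 1 in E minor carries Em (i). In E major the chord on that degree is E, so here it functions as I, borrowed from the parallel major. But A (A–C#–E) is foreign: the diatonic iv on degree 4 is Am, whereas A comes from E major. It is labeled IV.

I, IV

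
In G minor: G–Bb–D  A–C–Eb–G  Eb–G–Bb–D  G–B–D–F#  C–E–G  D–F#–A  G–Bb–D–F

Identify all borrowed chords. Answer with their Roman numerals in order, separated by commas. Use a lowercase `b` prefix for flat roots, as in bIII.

Imaj7, IV

The diatonic triads in G minor (with V from harmonic minor) are Gm, Adim, Bb, Cm, D, Eb, F. G–Bb–D = Gm, A–C–Eb–G = Am7b5, Eb–G–Bb–D = Ebmaj7, D–F#–A = D and G–Bb–D–F = Gm7 all belong to that set. G–B–D–F# doesn't fit — on degree 1 G minor would have Gm (i). Gmaj7 is the degree-1 chord of G major, so it is the borrowed Imaj7. But C–E–G is foreign: the diatonic iv on degree 4 is Cm, whereas C comes from G major. It is labeled IV.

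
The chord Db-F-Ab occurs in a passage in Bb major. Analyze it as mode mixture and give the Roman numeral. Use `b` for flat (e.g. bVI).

In Bb major scale degree 3 is D; Db is its lowered form, from Bb minor. The diatonic chord on degree 3 would be Dm (iii), but Db–F–Ab is the major chord from Bb minor. As a borrowed chord it is labeled bIII.

bIII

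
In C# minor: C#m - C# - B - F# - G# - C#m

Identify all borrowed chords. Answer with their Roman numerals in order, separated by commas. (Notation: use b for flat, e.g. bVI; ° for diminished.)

I, IV

In C# minor (with V from harmonic minor) the diatonic chords are C#m, D#dim, E, F#m, G#, A, B. C#m, B and G# are all diatonic. But C# (C#–E#–G#) is foreign: the diatonic i on degree 1 is C#m, whereas C# comes from C# major. It is labeled I. F# (F#–A#–C#) is not: scale degree 4 in C# minor carries F#m (iv). In C# major the chord on that degree is F#, so here it functions as IV, borrowed from the parallel major.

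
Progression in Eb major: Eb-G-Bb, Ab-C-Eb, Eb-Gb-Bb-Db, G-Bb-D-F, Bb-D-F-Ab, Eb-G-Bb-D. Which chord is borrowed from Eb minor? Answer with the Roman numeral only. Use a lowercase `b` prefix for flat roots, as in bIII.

In Eb major the diatonic chords are Eb, Fm, Gm, Ab, Bb, Cm, Ddim. Eb–G–Bb = Eb, Ab–C–Eb = Ab, G–Bb–D–F = Gm7, Bb–D–F–Ab = Bb7 and Eb–G–Bb–D = Ebmaj7 all belong to that set. But Eb–Gb–Bb–Db is foreign: the diatonic I on degree 1 is Eb, whereas Ebm7 comes from Eb minor. It is labeled i7.

i7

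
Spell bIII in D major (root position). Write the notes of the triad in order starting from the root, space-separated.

F A C

bIII is built on the lowered scale degree 3. In D major degree 3 is F#; lowered it becomes F. Stacking thirds in D minor on F gives F–A–C.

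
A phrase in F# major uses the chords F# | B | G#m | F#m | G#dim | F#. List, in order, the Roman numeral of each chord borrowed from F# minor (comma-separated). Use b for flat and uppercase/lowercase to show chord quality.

i, ii°

In F# major the diatonic chords are F#, G#m, A#m, B, C#, D#m, E#dim. F#, B and G#m are all diatonic. F#m (F#–A–C#) is not: scale degree 1 in F# major carries F# (I). In F# minor the chord on that degree is F#m, so here it functions as i, borrowed from the parallel minor. G#dim (G#–B–D) doesn't fit — on degree 2 F# major would have G#m (ii). G#dim is the degree-2 chord of F# minor, so it is the borrowed ii°.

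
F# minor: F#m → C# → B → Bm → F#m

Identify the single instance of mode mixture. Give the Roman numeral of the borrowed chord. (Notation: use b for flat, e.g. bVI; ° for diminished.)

F# minor has the diatonic set F#m, G#dim, A, Bm, C#, D, E (with V from harmonic minor). Of the given chords, F#m, C# and Bm are diatonic. B (B–D#–F#) is not: scale degree 4 in F# minor carries Bm (iv). In F# major the chord on that degree is B, so here it functions as IV, borrowed from the parallel major.

IV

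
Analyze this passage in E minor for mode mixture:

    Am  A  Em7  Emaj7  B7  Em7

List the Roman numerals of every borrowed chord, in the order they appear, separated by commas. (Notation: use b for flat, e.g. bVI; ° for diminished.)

IV, Imaj7

The diatonic triads in E minor (with V from harmonic minor) are Em, F#dim, G, Am, B, C, D. Am, Em7 and B7 all belong to that set. A (A–C#–E) doesn't fit — on degree 4 E minor would have Am (iv). A is the degree-4 chord of E major, so it is the borrowed IV. Emaj7 (E–G#–B–D#) is not: scale degree 1 in E minor carries Em (i). In E major the chord on that degree is Emaj7, so here it functions as Imaj7, borrowed from the parallel major.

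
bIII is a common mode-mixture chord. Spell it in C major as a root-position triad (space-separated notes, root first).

Eb G Bb

Scale degree 3 in C major is E. bIII uses the lowered form, Eb, taken from C minor. In C minor the chord on Eb is Eb–G–Bb.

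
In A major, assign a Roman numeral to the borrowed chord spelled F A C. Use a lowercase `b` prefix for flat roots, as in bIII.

bVI

The root F is the lowered 6th scale degree — diatonically A major has F# there. F–A–C is a major chord — the form found in A minor, not the diatonic vi (F#m). Borrowed into A major it is written bVI.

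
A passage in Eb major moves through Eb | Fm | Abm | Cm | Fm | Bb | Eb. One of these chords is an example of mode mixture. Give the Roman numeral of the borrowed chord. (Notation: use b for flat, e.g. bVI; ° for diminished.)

Eb major has the diatonic set Eb, Fm, Gm, Ab, Bb, Cm, Ddim. Of the given chords, Eb, Fm, Cm and Bb are diatonic. But Abm (Ab–Cb–Eb) is foreign: the diatonic IV on degree 4 is Ab, whereas Abm comes from Eb minor. It is labeled iv.

iv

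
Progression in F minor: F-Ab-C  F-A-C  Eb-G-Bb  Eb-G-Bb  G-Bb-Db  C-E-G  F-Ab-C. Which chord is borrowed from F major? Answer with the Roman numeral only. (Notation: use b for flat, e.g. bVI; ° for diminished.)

F minor has the diatonic set Fm, Gdim, Ab, Bbm, C, Db, Eb (with V from harmonic minor). F–Ab–C = Fm, Eb–G–Bb = Eb, G–Bb–Db = Gdim and C–E–G = C all belong to that set. But F–A–C is foreign: the diatonic i on degree 1 is Fm, whereas F comes from F major. It is labeled I.

I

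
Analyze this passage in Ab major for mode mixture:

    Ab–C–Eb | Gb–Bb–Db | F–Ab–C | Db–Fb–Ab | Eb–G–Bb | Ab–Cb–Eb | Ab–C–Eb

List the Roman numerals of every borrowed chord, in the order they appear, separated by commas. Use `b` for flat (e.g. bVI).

The diatonic triads in Ab major are Ab, Bbm, Cm, Db, Eb, Fm, Gdim. Ab–C–Eb = Ab, F–Ab–C = Fm and Eb–G–Bb = Eb are all diatonic. But Gb–Bb–Db is foreign: the diatonic vii° on degree 7 is Gdim, whereas Gb comes from Ab minor. It is labeled bVII. Db–Fb–Ab doesn't fit — on degree 4 Ab major would have Db (IV). Dbm is the degree-4 chord of Ab minor, so it is the borrowed iv. But Ab–Cb–Eb is foreign: the diatonic I on degree 1 is Ab, whereas Abm comes from Ab minor. It is labeled i.

bVII, iv, i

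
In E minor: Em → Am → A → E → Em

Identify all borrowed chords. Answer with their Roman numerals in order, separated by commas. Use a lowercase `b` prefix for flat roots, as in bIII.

The diatonic triads in E minor (with V from harmonic minor) are Em, F#dim, G, Am, B, C, D. Of the given chords, Em and Am are diatonic. A (A–C#–E) is not: scale degree 4 in E minor carries Am (iv). In E major the chord on that degree is A, so here it functions as IV, borrowed from the parallel major. E (E–G#–B) is not: scale degree 1 in E minor carries Em (i). In E major the chord on that degree is E, so here it functions as I, borrowed from the parallel major.

IV, I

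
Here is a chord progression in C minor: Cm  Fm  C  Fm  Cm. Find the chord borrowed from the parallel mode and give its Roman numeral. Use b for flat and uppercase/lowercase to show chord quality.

I

The diatonic triads in C minor (with V from harmonic minor) are Cm, Ddim, Eb, Fm, G, Ab, Bb. Cm and Fm both belong to that set. C (C–E–G) is not: scale degree 1 in C minor carries Cm (i). In C major the chord on that degree is C, so here it functions as I, borrowed from the parallel major.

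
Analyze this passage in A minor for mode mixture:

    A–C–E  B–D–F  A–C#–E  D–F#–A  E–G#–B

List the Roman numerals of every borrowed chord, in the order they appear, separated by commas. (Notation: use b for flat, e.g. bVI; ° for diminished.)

I, IV

In A minor (with V from harmonic minor) the diatonic chords are Am, Bdim, C, Dm, E, F, G. Of the given chords, A–C–E = Am, B–D–F = Bdim and E–G#–B = E are diatonic. A–C#–E is not: scale degree 1 in A minor carries Am (i). In A major the chord on that degree is A, so here it functions as I, borrowed from the parallel major. But D–F#–A is foreign: the diatonic iv on degree 4 is Dm, whereas D comes from A major. It is labeled IV.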